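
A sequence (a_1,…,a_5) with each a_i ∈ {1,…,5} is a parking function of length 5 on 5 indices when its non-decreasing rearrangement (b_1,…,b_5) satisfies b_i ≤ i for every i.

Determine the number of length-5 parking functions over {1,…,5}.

#PF = (5−5+1)·(5+1)^(5−1) = 1 · 1296 = 1296
Example (3,2,1,1,3) → sorted (1,1,2,3,3): b_i ≤ i ∀i, a PF.

1296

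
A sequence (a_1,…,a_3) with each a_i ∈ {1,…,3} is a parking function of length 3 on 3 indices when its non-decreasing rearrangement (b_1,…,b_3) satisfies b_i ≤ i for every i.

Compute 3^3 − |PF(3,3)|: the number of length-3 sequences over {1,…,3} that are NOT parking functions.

11

#PF = 1·4^2 = 1 · 16 = 16 [KW]
One tuple (3,3,2) → sorted (2,3,3): b_1=2>1, not a PF.
So 27 − 16 = 11 fail.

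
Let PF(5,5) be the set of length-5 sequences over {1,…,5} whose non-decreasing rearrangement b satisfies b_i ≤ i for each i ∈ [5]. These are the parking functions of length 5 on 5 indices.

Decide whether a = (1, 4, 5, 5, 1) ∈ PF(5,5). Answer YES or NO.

Sorted: b = (1, 1, 4, 5, 5).
  b_1=1 ≤ 1
  b_2=1 ≤ 2
  b_3=4 > 3
  fails at i=3 ⇒ NO

NO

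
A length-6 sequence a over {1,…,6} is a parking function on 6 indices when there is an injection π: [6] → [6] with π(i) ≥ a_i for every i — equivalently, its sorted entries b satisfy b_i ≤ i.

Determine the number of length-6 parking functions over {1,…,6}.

Count = 1·7^5 = 1×16807 = 16807 [KW]
E.g. (1,1,4,5,4,3) → sorted (1,1,3,4,4,5): b_i ≤ i ∀i, a PF.

16807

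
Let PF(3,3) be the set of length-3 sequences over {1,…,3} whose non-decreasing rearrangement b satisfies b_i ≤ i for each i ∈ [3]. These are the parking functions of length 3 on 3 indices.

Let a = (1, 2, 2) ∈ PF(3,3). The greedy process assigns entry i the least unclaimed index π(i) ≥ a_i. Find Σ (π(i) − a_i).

Σπ = 3·4/2 = 6 (π permutes [3]); Σa = 1+2+2 = 5; disp = 6−5 = 1.

1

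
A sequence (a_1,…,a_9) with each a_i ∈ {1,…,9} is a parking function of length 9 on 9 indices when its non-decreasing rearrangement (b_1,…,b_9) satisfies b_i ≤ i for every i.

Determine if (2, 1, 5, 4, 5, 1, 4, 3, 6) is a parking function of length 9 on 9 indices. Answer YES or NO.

YES

Sorted: b = (1, 1, 2, 3, 4, 4, 5, 5, 6).
  b_1=1 ≤ 1
  b_2=1 ≤ 2
  b_3=2 ≤ 3
  b_4=3 ≤ 4
  b_5=4 ≤ 5
  b_6=4 ≤ 6
  b_7=5 ≤ 7
  b_8=5 ≤ 8
  b_9=6 ≤ 9
All bounds hold ⇒ YES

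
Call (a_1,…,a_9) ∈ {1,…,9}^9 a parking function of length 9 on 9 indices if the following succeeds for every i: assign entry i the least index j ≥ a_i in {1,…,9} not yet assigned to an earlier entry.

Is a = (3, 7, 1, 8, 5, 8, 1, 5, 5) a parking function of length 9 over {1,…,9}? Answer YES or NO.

NO

Sorted: b = (1, 1, 3, 5, 5, 5, 7, 8, 8).
  b_1=1 ≤ 1
  b_2=1 ≤ 2
  b_3=3 ≤ 3
  b_4=5 > 4
  fails at i=4 ⇒ NO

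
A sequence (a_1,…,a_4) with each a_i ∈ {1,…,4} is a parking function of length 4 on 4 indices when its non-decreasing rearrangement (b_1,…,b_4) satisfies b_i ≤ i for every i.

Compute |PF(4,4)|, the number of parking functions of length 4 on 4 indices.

Count = (4−4+1)·(4+1)^(4−1) = 1×125 = 125
One tuple (1,3,4,2) → sorted (1,2,3,4): b_i ≤ i ∀i, a PF.

125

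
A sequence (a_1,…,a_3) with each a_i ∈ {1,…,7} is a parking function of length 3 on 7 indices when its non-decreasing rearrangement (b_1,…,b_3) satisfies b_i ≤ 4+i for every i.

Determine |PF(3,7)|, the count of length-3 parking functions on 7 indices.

|PF| = (7+1−3)·(7+1)^{3−1} = 5·64 = 320 [KW]
Check (4,6,4) → sorted (4,4,6): b_i ≤ 4+i ∀i, a PF.

320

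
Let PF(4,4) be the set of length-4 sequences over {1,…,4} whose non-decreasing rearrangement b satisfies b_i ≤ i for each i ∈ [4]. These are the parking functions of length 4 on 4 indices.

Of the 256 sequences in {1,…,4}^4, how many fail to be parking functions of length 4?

|PF(4,4)| = 1·5^3 = 1×125 = 125
Example (4,1,3,4) → sorted (1,3,4,4): b_2=3>2, not a PF.
So 256 − 125 = 131 fail.

131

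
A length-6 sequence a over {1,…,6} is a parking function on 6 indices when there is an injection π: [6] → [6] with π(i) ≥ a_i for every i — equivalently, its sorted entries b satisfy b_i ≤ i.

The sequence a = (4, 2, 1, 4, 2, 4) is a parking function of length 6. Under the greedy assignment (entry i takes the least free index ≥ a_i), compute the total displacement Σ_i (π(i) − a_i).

4

Σπ = 6·7/2 = 21 (π permutes [6]); Σa = 4+2+1+4+2+4 = 17; disp = 21−17 = 4.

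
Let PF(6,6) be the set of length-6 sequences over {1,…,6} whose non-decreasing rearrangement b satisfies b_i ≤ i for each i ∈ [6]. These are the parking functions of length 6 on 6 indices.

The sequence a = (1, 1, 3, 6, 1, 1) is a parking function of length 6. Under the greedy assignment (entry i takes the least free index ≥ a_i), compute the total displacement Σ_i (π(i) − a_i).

Σπ(i) = 1+…+6 = 21; Σa = 1+1+3+6+1+1 = 13; disp = 21−13 = 8.

8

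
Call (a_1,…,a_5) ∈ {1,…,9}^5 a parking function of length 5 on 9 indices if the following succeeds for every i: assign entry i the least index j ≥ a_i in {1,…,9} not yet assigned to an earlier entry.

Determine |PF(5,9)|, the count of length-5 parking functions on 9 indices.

|PF| = (9+1−5)·(9+1)^{5−1} = 5×10000 = 50000
E.g. (9,7,8,2,2) → sorted (2,2,7,8,9): b_i ≤ 4+i ∀i, a PF.

50000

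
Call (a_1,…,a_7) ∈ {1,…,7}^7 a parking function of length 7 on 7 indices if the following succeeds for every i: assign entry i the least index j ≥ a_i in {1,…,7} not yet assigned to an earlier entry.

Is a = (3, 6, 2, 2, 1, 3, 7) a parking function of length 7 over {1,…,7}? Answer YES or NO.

Order a: b = (1, 2, 2, 3, 3, 6, 7).
  b_1=1 ≤ 1
  b_2=2 ≤ 2
  b_3=2 ≤ 3
  b_4=3 ≤ 4
  b_5=3 ≤ 5
  b_6=6 ≤ 6
  b_7=7 ≤ 7
All bounds hold ⇒ YES

YES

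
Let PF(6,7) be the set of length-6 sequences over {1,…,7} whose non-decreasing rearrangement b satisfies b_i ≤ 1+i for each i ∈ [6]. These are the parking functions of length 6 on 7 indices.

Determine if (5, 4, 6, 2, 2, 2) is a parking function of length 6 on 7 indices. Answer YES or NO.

Rearranged: b = (2, 2, 2, 4, 5, 6).
  b_1=2 ≤ 2
  b_2=2 ≤ 3
  b_3=2 ≤ 4
  b_4=4 ≤ 5
  b_5=5 ≤ 6
  b_6=6 ≤ 7
All bounds hold ⇒ YES

YES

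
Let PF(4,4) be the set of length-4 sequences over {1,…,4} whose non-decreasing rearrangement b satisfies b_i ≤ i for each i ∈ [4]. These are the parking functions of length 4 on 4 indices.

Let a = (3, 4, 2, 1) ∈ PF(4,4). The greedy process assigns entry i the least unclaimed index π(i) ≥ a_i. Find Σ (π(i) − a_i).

Σπ = 4·5/2 = 10 (π permutes [4]); Σa = 3+4+2+1 = 10; disp = 10−10 = 0.

0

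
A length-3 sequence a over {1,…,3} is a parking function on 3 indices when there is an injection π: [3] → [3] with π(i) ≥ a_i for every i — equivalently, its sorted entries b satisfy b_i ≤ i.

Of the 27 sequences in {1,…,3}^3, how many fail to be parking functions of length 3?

11

#PF = (3−3+1)·(3+1)^(3−1) = 1·16 = 16 [KW]
E.g. (2,2,2) → sorted (2,2,2): b_1=2>1, not a PF.
3^3 − 16 = 27 − 16 = 11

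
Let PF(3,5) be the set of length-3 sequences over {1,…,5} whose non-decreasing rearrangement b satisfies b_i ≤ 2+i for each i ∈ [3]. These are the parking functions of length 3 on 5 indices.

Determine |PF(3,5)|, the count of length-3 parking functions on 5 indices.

|PF| = (5+1−3)·(5+1)^{3−1} = 3 · 36 = 108 (Konheim–Weiss)
E.g. (4,3,1) → sorted (1,3,4): b_i ≤ 2+i ∀i, a PF.

108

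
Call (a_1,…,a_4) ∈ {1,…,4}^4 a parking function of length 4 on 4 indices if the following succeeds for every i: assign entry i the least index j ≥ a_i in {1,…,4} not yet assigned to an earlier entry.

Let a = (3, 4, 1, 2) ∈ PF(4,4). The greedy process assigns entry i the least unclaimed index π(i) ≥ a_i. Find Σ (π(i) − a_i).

Σπ(i) = 1+…+4 = 10; Σa = 3+4+1+2 = 10; disp = 10−10 = 0.

0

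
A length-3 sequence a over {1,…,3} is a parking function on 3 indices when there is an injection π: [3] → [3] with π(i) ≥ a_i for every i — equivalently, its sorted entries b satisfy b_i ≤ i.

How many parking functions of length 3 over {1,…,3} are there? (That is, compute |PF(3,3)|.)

16

#PF = 1·4^2 = 1 · 16 = 16 [KW]
One tuple (1,1,1) → sorted (1,1,1): b_i ≤ i ∀i, a PF.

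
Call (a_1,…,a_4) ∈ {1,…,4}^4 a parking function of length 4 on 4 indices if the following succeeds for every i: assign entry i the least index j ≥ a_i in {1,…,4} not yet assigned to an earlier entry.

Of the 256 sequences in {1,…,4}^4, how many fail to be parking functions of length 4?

|PF(4,4)| = 1·5^3 = 1·125 = 125
Check (4,4,3,2) → sorted (2,3,4,4): b_1=2>1, not a PF.
Total 256; non-PF = 256−125 = 131

131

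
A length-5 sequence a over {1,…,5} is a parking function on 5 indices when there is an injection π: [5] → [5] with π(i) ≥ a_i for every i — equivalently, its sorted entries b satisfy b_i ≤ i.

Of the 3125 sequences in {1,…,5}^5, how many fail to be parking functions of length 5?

Count = (5−5+1)·(5+1)^(5−1) = 1 · 1296 = 1296 (Pollak)
One tuple (5,5,3,3,4) → sorted (3,3,4,5,5): b_1=3>1, not a PF.
So 3125 − 1296 = 1829 fail.

1829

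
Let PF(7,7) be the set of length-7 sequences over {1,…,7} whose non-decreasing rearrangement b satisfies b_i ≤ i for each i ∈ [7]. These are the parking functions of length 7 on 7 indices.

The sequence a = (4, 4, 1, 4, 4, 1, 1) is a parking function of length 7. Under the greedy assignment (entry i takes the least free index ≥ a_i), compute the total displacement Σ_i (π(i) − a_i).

9

Σπ = 28 ({1..7} each once); Σa = 4+4+1+4+4+1+1 = 19; disp = 28−19 = 9.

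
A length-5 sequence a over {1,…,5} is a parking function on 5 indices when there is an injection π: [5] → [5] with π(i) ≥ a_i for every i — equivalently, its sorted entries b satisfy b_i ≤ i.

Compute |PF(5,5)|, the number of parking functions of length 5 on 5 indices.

1296

|PF| = (6−5)·6^(5−1) = 1·1296 = 1296 (Pollak)
E.g. (3,2,1,1,2) → sorted (1,1,2,2,3): b_i ≤ i ∀i, a PF.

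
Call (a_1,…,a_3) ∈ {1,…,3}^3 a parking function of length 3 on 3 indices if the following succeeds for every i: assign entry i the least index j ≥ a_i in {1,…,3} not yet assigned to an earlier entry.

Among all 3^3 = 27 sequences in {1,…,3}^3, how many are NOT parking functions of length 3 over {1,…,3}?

Count = (3+1−3)·(3+1)^{3−1} = 1 · 16 = 16
Example (3,3,1) → sorted (1,3,3): b_2=3>2, not a PF.
Total 27; non-PF = 27−16 = 11

11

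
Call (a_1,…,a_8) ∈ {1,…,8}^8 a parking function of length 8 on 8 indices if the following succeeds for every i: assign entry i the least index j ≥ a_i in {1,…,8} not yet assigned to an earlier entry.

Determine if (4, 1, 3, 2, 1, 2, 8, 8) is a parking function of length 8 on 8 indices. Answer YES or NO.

Sorted: b = (1, 1, 2, 2, 3, 4, 8, 8).
  b_1=1 ≤ 1
  b_2=1 ≤ 2
  b_3=2 ≤ 3
  b_4=2 ≤ 4
  b_5=3 ≤ 5
  b_6=4 ≤ 6
  b_7=8 > 7
  fails at i=7 ⇒ NO

NO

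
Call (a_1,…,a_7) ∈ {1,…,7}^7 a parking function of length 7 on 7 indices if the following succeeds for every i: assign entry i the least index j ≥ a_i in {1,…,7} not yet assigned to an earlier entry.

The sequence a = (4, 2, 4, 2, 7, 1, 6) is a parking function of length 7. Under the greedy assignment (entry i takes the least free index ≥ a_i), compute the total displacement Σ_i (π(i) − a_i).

2

Σπ = 28 ({1..7} each once); Σa = 4+2+4+2+7+1+6 = 26; disp = 28−26 = 2.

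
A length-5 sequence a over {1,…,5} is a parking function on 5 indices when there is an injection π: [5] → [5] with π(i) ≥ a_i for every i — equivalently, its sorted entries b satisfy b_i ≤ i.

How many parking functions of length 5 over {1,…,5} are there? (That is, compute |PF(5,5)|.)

1296

Count = 1·6^4 = 1 · 1296 = 1296 (Pollak)
E.g. (1,1,5,3,2) → sorted (1,1,2,3,5): b_i ≤ i ∀i, a PF.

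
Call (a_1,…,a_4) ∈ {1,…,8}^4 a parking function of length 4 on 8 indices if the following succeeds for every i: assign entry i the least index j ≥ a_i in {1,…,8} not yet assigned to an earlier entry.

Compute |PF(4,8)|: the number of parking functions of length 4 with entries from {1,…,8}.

Count = (8−4+1)·(8+1)^(4−1) = 5·729 = 3645
Example (2,2,6,3) → sorted (2,2,3,6): b_i ≤ 4+i ∀i, a PF.

3645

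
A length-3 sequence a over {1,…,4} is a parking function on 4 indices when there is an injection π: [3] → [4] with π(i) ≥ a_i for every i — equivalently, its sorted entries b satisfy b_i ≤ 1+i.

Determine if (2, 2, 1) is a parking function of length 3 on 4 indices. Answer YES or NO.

YES

Rearranged: b = (1, 2, 2).
  b_1=1 ≤ 2
  b_2=2 ≤ 3
  b_3=2 ≤ 4
All bounds hold ⇒ YES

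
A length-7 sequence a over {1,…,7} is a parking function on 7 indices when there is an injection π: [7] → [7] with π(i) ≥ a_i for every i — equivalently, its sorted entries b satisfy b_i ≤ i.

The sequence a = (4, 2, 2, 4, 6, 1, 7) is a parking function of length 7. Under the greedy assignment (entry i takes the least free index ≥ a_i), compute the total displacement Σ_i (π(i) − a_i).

2

Σπ(i) = 1+…+7 = 28; Σa = 4+2+2+4+6+1+7 = 26; disp = 28−26 = 2.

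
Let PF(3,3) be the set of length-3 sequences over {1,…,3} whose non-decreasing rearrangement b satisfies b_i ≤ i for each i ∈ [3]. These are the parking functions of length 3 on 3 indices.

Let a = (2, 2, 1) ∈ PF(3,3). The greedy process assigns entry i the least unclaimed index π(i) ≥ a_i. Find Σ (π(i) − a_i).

1

Σπ(i) = 1+…+3 = 6; Σa = 2+2+1 = 5; disp = 6−5 = 1.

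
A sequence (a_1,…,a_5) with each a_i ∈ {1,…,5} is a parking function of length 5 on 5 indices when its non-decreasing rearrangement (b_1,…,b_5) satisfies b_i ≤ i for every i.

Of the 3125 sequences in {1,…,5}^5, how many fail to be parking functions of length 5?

1829

|PF(5,5)| = (5−5+1)·(5+1)^(5−1) = 1·1296 = 1296 (Pollak)
Check (5,4,5,2,2) → sorted (2,2,4,5,5): b_1=2>1, not a PF.
So 3125 − 1296 = 1829 fail.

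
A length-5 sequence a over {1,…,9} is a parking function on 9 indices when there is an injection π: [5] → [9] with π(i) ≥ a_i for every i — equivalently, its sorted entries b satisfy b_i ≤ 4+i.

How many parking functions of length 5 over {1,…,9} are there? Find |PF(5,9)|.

|PF| = (10−5)·10^(5−1) = 5·10000 = 50000 (Konheim–Weiss)
One tuple (9,3,6,2,2) → sorted (2,2,3,6,9): b_i ≤ 4+i ∀i, a PF.

50000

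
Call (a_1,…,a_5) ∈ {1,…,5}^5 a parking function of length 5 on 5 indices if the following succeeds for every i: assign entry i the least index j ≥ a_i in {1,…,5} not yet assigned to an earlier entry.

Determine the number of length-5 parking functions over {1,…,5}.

|PF(5,5)| = (5+1−5)·(5+1)^{5−1} = 1 · 1296 = 1296 (Pollak)
One tuple (1,1,1,3,3) → sorted (1,1,1,3,3): b_i ≤ i ∀i, a PF.

1296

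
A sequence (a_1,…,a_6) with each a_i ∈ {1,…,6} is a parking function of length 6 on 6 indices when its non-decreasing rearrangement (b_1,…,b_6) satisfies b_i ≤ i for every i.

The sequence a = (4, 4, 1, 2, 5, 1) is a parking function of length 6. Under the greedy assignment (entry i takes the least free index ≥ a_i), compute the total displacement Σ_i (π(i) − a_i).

Σπ = 21 ({1..6} each once); Σa = 4+4+1+2+5+1 = 17; disp = 21−17 = 4.

4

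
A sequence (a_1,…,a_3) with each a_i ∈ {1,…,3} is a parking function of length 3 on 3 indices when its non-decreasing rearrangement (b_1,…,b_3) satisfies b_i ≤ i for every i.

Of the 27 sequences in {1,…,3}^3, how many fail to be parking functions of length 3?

11

#PF = (3+1−3)·(3+1)^{3−1} = 1·16 = 16 (Konheim–Weiss)
One tuple (2,2,3) → sorted (2,2,3): b_1=2>1, not a PF.
Total 27; non-PF = 27−16 = 11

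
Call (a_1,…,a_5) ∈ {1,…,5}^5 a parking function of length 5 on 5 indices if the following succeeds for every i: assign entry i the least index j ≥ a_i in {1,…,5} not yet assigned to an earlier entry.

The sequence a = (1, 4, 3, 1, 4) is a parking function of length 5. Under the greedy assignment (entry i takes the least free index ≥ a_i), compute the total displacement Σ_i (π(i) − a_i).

2

Σπ(i) = 1+…+5 = 15; Σa = 1+4+3+1+4 = 13; disp = 15−13 = 2.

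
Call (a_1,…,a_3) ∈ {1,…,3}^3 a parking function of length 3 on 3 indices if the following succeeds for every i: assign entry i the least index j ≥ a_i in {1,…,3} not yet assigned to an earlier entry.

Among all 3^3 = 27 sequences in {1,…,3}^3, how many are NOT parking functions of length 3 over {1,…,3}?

11

#PF = (3−3+1)·(3+1)^(3−1) = 1·16 = 16
Check (1,3,3) → sorted (1,3,3): b_2=3>2, not a PF.
So 27 − 16 = 11 fail.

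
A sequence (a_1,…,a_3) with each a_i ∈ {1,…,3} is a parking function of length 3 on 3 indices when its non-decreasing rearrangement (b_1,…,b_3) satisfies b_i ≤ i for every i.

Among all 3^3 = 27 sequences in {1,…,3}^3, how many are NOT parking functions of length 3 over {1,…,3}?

|PF| = 1·4^2 = 1 · 16 = 16 (Konheim–Weiss)
E.g. (3,3,3) → sorted (3,3,3): b_1=3>1, not a PF.
Total 27; non-PF = 27−16 = 11

11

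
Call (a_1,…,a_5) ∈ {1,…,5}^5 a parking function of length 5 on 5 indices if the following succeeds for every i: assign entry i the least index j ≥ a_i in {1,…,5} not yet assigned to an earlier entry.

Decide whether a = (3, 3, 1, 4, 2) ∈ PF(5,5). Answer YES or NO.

YES

Rearranged: b = (1, 2, 3, 3, 4).
  b_1=1 ≤ 1
  b_2=2 ≤ 2
  b_3=3 ≤ 3
  b_4=3 ≤ 4
  b_5=4 ≤ 5
All bounds hold ⇒ YES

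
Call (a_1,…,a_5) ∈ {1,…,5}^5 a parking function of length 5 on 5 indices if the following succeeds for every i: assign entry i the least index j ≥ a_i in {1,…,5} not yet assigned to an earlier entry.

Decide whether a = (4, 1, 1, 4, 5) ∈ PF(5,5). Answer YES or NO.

Rearranged: b = (1, 1, 4, 4, 5).
  b_1=1 ≤ 1
  b_2=1 ≤ 2
  b_3=4 > 3
  fails at i=3 ⇒ NO

NO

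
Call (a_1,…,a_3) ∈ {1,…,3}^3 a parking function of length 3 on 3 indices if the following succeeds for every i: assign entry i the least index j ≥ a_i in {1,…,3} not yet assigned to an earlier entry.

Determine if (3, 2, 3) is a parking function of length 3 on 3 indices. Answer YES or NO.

NO

Rearranged: b = (2, 3, 3).
  b_1=2 > 1
  fails at i=1 ⇒ NO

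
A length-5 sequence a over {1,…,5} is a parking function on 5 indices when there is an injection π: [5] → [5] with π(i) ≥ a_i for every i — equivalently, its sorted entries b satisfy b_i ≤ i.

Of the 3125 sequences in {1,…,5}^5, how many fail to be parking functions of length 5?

1829

|PF(5,5)| = (5+1−5)·(5+1)^{5−1} = 1×1296 = 1296
E.g. (4,2,2,4,4) → sorted (2,2,4,4,4): b_1=2>1, not a PF.
Total 3125; non-PF = 3125−1296 = 1829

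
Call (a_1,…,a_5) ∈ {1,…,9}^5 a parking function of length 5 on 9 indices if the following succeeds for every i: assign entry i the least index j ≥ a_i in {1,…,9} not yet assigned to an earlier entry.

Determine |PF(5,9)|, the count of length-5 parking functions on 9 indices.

Count = 5·10^4 = 5×10000 = 50000
One tuple (5,9,6,3,1) → sorted (1,3,5,6,9): b_i ≤ 4+i ∀i, a PF.

50000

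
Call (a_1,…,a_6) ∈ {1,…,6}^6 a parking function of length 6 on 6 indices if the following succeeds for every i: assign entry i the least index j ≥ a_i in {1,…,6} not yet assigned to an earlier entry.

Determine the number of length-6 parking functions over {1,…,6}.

|PF(6,6)| = 1·7^5 = 1 · 16807 = 16807 (Pollak)
Check (1,5,1,3,1,4) → sorted (1,1,1,3,4,5): b_i ≤ i ∀i, a PF.

16807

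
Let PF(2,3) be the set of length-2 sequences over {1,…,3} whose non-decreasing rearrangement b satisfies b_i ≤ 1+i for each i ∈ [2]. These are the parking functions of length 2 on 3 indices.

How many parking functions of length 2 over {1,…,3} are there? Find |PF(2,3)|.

Count = (3+1−2)·(3+1)^{2−1} = 2·4 = 8
One tuple (3,1) → sorted (1,3): b_i ≤ 1+i ∀i, a PF.

8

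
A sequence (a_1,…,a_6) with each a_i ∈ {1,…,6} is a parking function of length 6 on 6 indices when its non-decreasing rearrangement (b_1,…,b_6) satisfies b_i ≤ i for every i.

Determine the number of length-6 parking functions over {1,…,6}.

16807

Count = (7−6)·7^(6−1) = 1×16807 = 16807 (Pollak)
Example (5,1,2,5,4,3) → sorted (1,2,3,4,5,5): b_i ≤ i ∀i, a PF.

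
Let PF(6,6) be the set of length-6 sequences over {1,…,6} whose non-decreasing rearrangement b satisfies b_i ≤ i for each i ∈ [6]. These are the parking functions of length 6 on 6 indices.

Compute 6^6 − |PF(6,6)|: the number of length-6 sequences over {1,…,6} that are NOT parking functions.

29849

|PF| = (6−6+1)·(6+1)^(6−1) = 1×16807 = 16807 (Konheim–Weiss)
One tuple (3,6,4,4,5,6) → sorted (3,4,4,5,6,6): b_1=3>1, not a PF.
6^6 − 16807 = 46656 − 16807 = 29849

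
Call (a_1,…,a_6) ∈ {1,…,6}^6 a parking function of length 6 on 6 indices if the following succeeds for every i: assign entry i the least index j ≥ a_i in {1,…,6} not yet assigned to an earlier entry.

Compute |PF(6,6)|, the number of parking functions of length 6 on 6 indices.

#PF = (6−6+1)·(6+1)^(6−1) = 1 · 16807 = 16807 (Konheim–Weiss)
Example (2,1,2,3,6,2) → sorted (1,2,2,2,3,6): b_i ≤ i ∀i, a PF.

16807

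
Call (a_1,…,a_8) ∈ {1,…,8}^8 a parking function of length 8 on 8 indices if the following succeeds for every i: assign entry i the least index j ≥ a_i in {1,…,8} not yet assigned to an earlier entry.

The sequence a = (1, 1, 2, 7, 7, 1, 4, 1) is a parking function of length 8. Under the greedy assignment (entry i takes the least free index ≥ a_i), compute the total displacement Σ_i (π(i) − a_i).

12

Σπ(i) = 1+…+8 = 36; Σa = 1+1+2+7+7+1+4+1 = 24; disp = 36−24 = 12.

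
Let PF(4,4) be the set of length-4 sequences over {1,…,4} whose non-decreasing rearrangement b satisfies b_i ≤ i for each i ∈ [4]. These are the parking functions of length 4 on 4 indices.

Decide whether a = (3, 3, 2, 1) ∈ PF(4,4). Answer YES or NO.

Order a: b = (1, 2, 3, 3).
  b_1=1 ≤ 1
  b_2=2 ≤ 2
  b_3=3 ≤ 3
  b_4=3 ≤ 4
All bounds hold ⇒ YES

YES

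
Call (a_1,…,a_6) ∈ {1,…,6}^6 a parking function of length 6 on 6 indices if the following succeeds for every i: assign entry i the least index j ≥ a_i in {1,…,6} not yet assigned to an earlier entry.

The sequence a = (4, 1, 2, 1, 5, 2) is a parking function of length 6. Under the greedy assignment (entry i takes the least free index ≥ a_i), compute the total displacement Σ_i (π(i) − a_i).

Σπ = 6·7/2 = 21 (π permutes [6]); Σa = 4+1+2+1+5+2 = 15; disp = 21−15 = 6.

6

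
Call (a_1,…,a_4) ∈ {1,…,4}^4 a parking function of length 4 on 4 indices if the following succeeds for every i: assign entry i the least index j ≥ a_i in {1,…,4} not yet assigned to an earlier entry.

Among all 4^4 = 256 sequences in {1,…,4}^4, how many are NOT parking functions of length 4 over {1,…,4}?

#PF = (5−4)·5^(4−1) = 1·125 = 125 (Konheim–Weiss)
E.g. (4,4,4,3) → sorted (3,4,4,4): b_1=3>1, not a PF.
4^4 − 125 = 256 − 125 = 131

131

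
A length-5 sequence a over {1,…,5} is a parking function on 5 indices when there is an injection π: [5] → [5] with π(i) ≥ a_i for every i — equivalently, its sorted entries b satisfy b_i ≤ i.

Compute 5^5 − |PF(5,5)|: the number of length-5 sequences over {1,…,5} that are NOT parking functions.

1829

#PF = (5+1−5)·(5+1)^{5−1} = 1·1296 = 1296 [KW]
Check (4,5,4,3,2) → sorted (2,3,4,4,5): b_1=2>1, not a PF.
So 3125 − 1296 = 1829 fail.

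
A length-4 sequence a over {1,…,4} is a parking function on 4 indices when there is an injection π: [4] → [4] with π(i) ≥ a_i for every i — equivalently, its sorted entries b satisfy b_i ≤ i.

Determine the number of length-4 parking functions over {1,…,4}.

#PF = 1·5^3 = 1·125 = 125 (Pollak)
One tuple (4,3,1,1) → sorted (1,1,3,4): b_i ≤ i ∀i, a PF.

125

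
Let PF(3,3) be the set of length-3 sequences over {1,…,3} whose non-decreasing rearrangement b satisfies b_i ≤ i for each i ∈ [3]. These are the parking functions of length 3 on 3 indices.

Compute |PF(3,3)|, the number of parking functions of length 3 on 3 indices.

#PF = (4−3)·4^(3−1) = 1·16 = 16 (Pollak)
One tuple (3,1,1) → sorted (1,1,3): b_i ≤ i ∀i, a PF.

16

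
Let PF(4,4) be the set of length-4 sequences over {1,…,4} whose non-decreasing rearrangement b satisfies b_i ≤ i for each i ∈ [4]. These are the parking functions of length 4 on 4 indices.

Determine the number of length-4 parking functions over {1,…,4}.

#PF = 1·5^3 = 1×125 = 125 (Konheim–Weiss)
Check (1,2,2,2) → sorted (1,2,2,2): b_i ≤ i ∀i, a PF.

125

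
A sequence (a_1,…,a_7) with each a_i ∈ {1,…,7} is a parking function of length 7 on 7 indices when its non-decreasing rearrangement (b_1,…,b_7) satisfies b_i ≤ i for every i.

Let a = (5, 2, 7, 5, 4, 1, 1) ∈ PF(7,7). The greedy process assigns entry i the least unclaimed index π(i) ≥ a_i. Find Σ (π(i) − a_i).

Σπ = 7·8/2 = 28 (π permutes [7]); Σa = 5+2+7+5+4+1+1 = 25; disp = 28−25 = 3.

3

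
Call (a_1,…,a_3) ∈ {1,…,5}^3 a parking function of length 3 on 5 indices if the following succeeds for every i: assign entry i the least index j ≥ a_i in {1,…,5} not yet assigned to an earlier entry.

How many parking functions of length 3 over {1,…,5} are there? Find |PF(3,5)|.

Count = (5−3+1)·(5+1)^(3−1) = 3 · 36 = 108 (Konheim–Weiss)
Example (3,2,4) → sorted (2,3,4): b_i ≤ 2+i ∀i, a PF.

108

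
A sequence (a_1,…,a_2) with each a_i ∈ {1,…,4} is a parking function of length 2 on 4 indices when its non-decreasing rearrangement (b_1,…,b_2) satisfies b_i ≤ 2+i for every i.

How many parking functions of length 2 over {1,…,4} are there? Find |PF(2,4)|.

Count = (4+1−2)·(4+1)^{2−1} = 3·5 = 15 [KW]
E.g. (2,4) → sorted (2,4): b_i ≤ 2+i ∀i, a PF.

15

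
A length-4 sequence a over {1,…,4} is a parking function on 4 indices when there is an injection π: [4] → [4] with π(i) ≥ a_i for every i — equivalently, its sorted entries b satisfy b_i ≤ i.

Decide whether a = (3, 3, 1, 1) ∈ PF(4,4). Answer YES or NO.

Order a: b = (1, 1, 3, 3).
  b_1=1 ≤ 1
  b_2=1 ≤ 2
  b_3=3 ≤ 3
  b_4=3 ≤ 4
All bounds hold ⇒ YES

YES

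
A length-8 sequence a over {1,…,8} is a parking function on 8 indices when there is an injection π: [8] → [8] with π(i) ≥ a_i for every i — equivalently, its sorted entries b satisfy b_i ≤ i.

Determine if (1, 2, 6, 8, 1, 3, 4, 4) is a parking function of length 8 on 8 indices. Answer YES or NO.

Order a: b = (1, 1, 2, 3, 4, 4, 6, 8).
  b_1=1 ≤ 1
  b_2=1 ≤ 2
  b_3=2 ≤ 3
  b_4=3 ≤ 4
  b_5=4 ≤ 5
  b_6=4 ≤ 6
  b_7=6 ≤ 7
  b_8=8 ≤ 8
All bounds hold ⇒ YES

YES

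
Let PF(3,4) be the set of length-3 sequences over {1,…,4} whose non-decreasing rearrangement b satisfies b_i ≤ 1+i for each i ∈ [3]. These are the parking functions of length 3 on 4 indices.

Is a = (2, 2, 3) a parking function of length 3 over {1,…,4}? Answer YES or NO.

Rearranged: b = (2, 2, 3).
  b_1=2 ≤ 2
  b_2=2 ≤ 3
  b_3=3 ≤ 4
All bounds hold ⇒ YES

YES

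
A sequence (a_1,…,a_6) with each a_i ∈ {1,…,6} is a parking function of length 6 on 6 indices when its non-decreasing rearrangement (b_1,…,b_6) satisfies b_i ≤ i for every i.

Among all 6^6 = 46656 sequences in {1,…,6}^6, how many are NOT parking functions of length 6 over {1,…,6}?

Count = (6+1−6)·(6+1)^{6−1} = 1 · 16807 = 16807 (Pollak)
One tuple (4,2,3,5,6,6) → sorted (2,3,4,5,6,6): b_1=2>1, not a PF.
So 46656 − 16807 = 29849 fail.

29849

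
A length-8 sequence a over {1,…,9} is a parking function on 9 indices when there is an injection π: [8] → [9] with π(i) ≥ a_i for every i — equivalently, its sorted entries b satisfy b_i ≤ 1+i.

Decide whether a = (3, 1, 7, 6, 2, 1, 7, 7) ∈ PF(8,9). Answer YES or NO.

YES

Sorted: b = (1, 1, 2, 3, 6, 7, 7, 7).
  b_1=1 ≤ 2
  b_2=1 ≤ 3
  b_3=2 ≤ 4
  b_4=3 ≤ 5
  b_5=6 ≤ 6
  b_6=7 ≤ 7
  b_7=7 ≤ 8
  b_8=7 ≤ 9
All bounds hold ⇒ YES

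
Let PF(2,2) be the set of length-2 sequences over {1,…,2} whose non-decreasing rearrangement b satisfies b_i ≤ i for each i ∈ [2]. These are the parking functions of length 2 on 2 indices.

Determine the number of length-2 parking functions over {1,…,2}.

|PF(2,2)| = (2−2+1)·(2+1)^(2−1) = 1 · 3 = 3 [KW]
Check (1,1) → sorted (1,1): b_i ≤ i ∀i, a PF.

3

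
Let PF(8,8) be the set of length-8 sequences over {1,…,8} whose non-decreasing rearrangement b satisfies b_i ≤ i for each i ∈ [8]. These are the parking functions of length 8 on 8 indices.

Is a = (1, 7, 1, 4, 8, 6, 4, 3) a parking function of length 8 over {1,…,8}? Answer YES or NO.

YES

Sorted: b = (1, 1, 3, 4, 4, 6, 7, 8).
  b_1=1 ≤ 1
  b_2=1 ≤ 2
  b_3=3 ≤ 3
  b_4=4 ≤ 4
  b_5=4 ≤ 5
  b_6=6 ≤ 6
  b_7=7 ≤ 7
  b_8=8 ≤ 8
All bounds hold ⇒ YES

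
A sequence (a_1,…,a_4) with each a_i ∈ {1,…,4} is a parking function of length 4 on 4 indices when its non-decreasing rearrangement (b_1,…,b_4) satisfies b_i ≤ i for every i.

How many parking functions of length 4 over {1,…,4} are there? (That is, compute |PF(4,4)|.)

|PF| = (4−4+1)·(4+1)^(4−1) = 1 · 125 = 125 (Pollak)
Check (2,1,1,2) → sorted (1,1,2,2): b_i ≤ i ∀i, a PF.

125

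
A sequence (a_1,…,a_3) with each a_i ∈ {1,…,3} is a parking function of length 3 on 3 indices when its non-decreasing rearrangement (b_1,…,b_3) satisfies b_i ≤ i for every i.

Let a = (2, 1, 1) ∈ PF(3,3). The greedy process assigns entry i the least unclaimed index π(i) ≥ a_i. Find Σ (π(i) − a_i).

2

Σπ(i) = 1+…+3 = 6; Σa = 2+1+1 = 4; disp = 6−4 = 2.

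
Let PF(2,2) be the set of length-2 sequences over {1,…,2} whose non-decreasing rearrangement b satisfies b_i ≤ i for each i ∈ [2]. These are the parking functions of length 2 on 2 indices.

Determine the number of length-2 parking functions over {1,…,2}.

|PF| = (2−2+1)·(2+1)^(2−1) = 1×3 = 3 [KW]
One tuple (1,1) → sorted (1,1): b_i ≤ i ∀i, a PF.

3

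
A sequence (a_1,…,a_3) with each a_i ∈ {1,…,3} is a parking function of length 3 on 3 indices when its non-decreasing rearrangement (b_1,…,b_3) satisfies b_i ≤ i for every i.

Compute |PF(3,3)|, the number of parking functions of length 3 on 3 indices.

16

|PF| = (4−3)·4^(3−1) = 1·16 = 16 [KW]
Example (3,1,2) → sorted (1,2,3): b_i ≤ i ∀i, a PF.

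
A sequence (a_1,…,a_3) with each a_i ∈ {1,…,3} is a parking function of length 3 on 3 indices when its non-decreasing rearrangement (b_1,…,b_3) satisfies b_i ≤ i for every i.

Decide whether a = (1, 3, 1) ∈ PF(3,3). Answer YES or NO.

Order a: b = (1, 1, 3).
  b_1=1 ≤ 1
  b_2=1 ≤ 2
  b_3=3 ≤ 3
All bounds hold ⇒ YES

YES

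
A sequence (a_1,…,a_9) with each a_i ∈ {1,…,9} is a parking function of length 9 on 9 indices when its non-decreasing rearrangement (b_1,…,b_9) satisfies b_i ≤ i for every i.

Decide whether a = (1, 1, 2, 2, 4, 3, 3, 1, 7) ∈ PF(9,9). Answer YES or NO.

YES

Sorted: b = (1, 1, 1, 2, 2, 3, 3, 4, 7).
  b_1=1 ≤ 1
  b_2=1 ≤ 2
  b_3=1 ≤ 3
  b_4=2 ≤ 4
  b_5=2 ≤ 5
  b_6=3 ≤ 6
  b_7=3 ≤ 7
  b_8=4 ≤ 8
  b_9=7 ≤ 9
All bounds hold ⇒ YES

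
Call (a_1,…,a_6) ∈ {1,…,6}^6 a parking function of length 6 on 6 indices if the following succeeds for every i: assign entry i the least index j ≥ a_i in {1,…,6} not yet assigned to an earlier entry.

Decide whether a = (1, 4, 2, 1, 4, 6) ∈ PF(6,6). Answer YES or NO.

YES

Sorted: b = (1, 1, 2, 4, 4, 6).
  b_1=1 ≤ 1
  b_2=1 ≤ 2
  b_3=2 ≤ 3
  b_4=4 ≤ 4
  b_5=4 ≤ 5
  b_6=6 ≤ 6
All bounds hold ⇒ YES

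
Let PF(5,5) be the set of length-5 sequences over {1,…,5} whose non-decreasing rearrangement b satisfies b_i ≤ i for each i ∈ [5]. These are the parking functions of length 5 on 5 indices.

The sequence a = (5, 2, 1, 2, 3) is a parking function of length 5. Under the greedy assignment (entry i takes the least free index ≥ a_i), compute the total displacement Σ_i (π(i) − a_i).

2

Σπ(i) = 1+…+5 = 15; Σa = 5+2+1+2+3 = 13; disp = 15−13 = 2.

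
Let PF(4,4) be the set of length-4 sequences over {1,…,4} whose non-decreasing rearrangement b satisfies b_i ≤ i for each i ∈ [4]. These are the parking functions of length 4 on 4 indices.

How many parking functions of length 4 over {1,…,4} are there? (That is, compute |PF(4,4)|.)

Count = (4+1−4)·(4+1)^{4−1} = 1 · 125 = 125
E.g. (3,1,3,1) → sorted (1,1,3,3): b_i ≤ i ∀i, a PF.

125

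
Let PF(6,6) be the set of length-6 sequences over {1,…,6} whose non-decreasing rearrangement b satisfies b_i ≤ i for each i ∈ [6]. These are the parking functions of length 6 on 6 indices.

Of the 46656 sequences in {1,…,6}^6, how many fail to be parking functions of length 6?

#PF = (7−6)·7^(6−1) = 1·16807 = 16807 [KW]
One tuple (5,6,6,5,4,6) → sorted (4,5,5,6,6,6): b_1=4>1, not a PF.
So 46656 − 16807 = 29849 fail.

29849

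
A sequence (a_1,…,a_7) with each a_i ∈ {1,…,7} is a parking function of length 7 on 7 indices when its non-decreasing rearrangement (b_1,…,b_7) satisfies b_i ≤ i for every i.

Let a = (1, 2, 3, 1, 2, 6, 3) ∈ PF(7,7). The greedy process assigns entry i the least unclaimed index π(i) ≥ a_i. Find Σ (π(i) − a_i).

Σπ = 28 ({1..7} each once); Σa = 1+2+3+1+2+6+3 = 18; disp = 28−18 = 10.

10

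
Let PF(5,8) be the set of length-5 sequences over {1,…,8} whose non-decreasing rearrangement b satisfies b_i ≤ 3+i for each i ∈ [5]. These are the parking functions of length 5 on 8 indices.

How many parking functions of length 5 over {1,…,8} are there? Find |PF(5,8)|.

26244

Count = (8−5+1)·(8+1)^(5−1) = 4 · 6561 = 26244 (Pollak)
One tuple (3,5,2,3,8) → sorted (2,3,3,5,8): b_i ≤ 3+i ∀i, a PF.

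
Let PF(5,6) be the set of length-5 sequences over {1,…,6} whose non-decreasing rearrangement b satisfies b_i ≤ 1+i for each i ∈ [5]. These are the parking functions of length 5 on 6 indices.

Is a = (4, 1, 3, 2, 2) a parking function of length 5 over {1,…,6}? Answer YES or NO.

YES

Order a: b = (1, 2, 2, 3, 4).
  b_1=1 ≤ 2
  b_2=2 ≤ 3
  b_3=2 ≤ 4
  b_4=3 ≤ 5
  b_5=4 ≤ 6
All bounds hold ⇒ YES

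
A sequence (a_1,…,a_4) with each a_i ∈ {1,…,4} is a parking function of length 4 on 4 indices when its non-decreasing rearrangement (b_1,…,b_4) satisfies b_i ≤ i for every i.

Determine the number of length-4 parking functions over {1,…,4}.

#PF = 1·5^3 = 1×125 = 125 (Konheim–Weiss)
Example (3,1,1,2) → sorted (1,1,2,3): b_i ≤ i ∀i, a PF.

125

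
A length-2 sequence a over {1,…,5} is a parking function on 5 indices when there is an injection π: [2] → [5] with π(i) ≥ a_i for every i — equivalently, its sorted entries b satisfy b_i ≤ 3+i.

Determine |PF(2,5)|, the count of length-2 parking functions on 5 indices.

24

Count = (5−2+1)·(5+1)^(2−1) = 4 · 6 = 24 (Pollak)
E.g. (2,1) → sorted (1,2): b_i ≤ 3+i ∀i, a PF.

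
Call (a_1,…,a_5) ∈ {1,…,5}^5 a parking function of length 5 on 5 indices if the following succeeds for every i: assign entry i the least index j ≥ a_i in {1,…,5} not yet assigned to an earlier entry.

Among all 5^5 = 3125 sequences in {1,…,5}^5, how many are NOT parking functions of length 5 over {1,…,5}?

1829

#PF = (5+1−5)·(5+1)^{5−1} = 1·1296 = 1296 (Konheim–Weiss)
E.g. (4,1,4,1,5) → sorted (1,1,4,4,5): b_3=4>3, not a PF.
So 3125 − 1296 = 1829 fail.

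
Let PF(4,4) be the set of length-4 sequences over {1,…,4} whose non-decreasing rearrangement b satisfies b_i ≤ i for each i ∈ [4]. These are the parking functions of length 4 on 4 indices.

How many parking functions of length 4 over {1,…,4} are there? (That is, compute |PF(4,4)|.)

125

Count = 1·5^3 = 1 · 125 = 125 (Konheim–Weiss)
Example (1,2,1,4) → sorted (1,1,2,4): b_i ≤ i ∀i, a PF.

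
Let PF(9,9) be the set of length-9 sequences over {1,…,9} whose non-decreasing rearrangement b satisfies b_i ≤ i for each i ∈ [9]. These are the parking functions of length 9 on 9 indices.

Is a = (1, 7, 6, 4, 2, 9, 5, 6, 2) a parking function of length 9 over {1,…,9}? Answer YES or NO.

YES

Order a: b = (1, 2, 2, 4, 5, 6, 6, 7, 9).
  b_1=1 ≤ 1
  b_2=2 ≤ 2
  b_3=2 ≤ 3
  b_4=4 ≤ 4
  b_5=5 ≤ 5
  b_6=6 ≤ 6
  b_7=6 ≤ 7
  b_8=7 ≤ 8
  b_9=9 ≤ 9
All bounds hold ⇒ YES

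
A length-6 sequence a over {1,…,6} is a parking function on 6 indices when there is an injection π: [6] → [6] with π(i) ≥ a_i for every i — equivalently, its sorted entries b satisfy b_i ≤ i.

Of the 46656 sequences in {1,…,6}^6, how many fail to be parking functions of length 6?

|PF(6,6)| = (7−6)·7^(6−1) = 1·16807 = 16807
Example (1,3,6,1,6,6) → sorted (1,1,3,6,6,6): b_4=6>4, not a PF.
So 46656 − 16807 = 29849 fail.

29849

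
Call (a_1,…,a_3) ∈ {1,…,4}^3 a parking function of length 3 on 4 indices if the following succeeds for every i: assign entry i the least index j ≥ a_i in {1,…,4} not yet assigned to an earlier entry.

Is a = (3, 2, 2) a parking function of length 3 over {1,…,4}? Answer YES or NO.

YES

Sorted: b = (2, 2, 3).
  b_1=2 ≤ 2
  b_2=2 ≤ 3
  b_3=3 ≤ 4
All bounds hold ⇒ YES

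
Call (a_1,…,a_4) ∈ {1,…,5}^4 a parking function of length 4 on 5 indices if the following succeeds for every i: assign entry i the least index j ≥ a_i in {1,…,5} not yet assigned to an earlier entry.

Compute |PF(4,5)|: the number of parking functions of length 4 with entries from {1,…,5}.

|PF(4,5)| = 2·6^3 = 2×216 = 432 (Pollak)
E.g. (2,2,2,4) → sorted (2,2,2,4): b_i ≤ 1+i ∀i, a PF.

432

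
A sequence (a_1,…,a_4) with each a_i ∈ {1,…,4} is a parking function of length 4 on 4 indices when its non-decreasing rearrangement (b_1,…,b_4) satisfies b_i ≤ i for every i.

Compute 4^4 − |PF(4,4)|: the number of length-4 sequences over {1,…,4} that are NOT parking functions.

131

|PF| = (5−4)·5^(4−1) = 1×125 = 125 [KW]
One tuple (4,4,2,4) → sorted (2,4,4,4): b_1=2>1, not a PF.
Total 256; non-PF = 256−125 = 131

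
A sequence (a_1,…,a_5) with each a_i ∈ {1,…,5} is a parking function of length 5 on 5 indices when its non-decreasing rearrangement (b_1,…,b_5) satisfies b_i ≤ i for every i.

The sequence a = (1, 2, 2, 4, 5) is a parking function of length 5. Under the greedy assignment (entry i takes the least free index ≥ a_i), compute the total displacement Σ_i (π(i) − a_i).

Σπ = 15 ({1..5} each once); Σa = 1+2+2+4+5 = 14; disp = 15−14 = 1.

1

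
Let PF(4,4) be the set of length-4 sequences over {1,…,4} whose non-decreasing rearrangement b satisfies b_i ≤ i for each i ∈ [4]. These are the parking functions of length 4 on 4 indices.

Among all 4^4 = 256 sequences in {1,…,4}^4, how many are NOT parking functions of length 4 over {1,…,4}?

Count = (5−4)·5^(4−1) = 1 · 125 = 125 (Pollak)
Check (2,4,4,2) → sorted (2,2,4,4): b_1=2>1, not a PF.
So 256 − 125 = 131 fail.

131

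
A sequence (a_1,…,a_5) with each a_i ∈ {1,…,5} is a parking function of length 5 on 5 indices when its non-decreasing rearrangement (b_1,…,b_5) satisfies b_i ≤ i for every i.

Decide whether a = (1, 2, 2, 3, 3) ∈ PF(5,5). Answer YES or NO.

Sorted: b = (1, 2, 2, 3, 3).
  b_1=1 ≤ 1
  b_2=2 ≤ 2
  b_3=2 ≤ 3
  b_4=3 ≤ 4
  b_5=3 ≤ 5
All bounds hold ⇒ YES

YES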